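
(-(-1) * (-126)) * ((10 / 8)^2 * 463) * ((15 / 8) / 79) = -10938375/5056 = -2163.44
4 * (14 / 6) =28/3 = 9.33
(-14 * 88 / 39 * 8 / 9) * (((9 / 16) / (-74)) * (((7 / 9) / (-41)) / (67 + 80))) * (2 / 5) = -88/7987005 = 0.00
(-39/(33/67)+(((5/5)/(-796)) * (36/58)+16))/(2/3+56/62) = -746026377/18536452 = -40.25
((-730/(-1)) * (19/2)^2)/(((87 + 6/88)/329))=953715070/3831 = 248946.77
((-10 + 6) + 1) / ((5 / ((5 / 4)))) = -3/4 = -0.75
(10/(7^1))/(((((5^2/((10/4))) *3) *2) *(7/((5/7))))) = 5/2058 = 0.00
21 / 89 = 0.24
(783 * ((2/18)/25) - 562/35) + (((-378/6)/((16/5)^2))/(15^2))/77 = -6198191/492800 = -12.58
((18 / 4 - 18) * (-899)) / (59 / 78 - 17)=-946647/1267 = -747.16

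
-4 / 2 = -2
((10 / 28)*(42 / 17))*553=8295/17 = 487.94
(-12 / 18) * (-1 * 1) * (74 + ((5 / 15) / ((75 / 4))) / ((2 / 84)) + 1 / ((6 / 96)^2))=49612/225 = 220.50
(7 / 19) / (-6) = -7/114 = -0.06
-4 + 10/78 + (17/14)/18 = -12463/3276 = -3.80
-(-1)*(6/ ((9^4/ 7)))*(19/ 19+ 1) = 0.01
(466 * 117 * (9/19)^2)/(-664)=-2208141/119852 = -18.42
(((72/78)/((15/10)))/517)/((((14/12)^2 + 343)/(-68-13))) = -23328/83320237 = 0.00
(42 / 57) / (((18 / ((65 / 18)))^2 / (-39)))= -384475/332424 = -1.16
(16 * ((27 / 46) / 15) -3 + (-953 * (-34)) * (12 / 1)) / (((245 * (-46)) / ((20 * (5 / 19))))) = -181.58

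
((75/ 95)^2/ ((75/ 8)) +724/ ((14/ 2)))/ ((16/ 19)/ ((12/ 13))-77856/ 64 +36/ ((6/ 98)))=-1569192/9515485 = -0.16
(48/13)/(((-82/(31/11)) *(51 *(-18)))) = 124/897039 = 0.00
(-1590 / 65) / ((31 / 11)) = -3498/403 = -8.68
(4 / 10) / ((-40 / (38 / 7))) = -19/350 = -0.05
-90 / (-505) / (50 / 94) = 0.34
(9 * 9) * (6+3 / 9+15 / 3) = 918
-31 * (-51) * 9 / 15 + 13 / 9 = 42752/45 = 950.04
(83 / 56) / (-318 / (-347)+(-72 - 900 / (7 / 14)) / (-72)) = 28801/523040 = 0.06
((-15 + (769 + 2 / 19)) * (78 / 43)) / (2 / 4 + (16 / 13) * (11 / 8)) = 9685728/15523 = 623.96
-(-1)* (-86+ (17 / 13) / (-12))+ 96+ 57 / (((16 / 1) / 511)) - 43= 1115293/624 = 1787.33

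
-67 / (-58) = 67/58 = 1.16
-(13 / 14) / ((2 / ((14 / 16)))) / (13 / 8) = -1/4 = -0.25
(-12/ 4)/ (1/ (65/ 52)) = -15/4 = -3.75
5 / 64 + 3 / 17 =277/1088 = 0.25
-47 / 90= -0.52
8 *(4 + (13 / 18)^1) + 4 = 376/9 = 41.78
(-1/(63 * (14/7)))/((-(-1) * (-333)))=1/41958 = 0.00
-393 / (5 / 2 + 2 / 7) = -1834/13 = -141.08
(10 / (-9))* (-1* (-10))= -100/9 = -11.11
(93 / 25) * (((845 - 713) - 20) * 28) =11665.92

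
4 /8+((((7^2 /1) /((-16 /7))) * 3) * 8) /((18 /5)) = -1709/12 = -142.42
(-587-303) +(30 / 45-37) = -2779/3 = -926.33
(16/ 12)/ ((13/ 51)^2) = 3468/169 = 20.52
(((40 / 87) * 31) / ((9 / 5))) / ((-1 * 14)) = -3100/5481 = -0.57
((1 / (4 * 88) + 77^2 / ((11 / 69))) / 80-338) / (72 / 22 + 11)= 3573153/401920 = 8.89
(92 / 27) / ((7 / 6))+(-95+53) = -2462/63 = -39.08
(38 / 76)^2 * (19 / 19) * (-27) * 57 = -1539/4 = -384.75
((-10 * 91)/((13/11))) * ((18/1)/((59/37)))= -512820/59 = -8691.86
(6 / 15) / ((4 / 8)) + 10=54/5 = 10.80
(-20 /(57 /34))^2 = 462400/3249 = 142.32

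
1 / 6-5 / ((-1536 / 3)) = 271/1536 = 0.18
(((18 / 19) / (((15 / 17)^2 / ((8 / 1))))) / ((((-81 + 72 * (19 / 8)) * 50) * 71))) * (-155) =-35836/7588125 = 0.00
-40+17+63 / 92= -2053/92 = -22.32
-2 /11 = -0.18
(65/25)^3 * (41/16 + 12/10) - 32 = 341297/10000 = 34.13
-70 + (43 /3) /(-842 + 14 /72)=-2121866/30305 = -70.02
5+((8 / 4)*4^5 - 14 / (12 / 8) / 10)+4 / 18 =92353/45 = 2052.29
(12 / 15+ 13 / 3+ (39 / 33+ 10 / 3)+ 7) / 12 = 2747/1980 = 1.39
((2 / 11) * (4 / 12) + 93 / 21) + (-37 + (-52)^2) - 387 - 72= 511085/231 = 2212.49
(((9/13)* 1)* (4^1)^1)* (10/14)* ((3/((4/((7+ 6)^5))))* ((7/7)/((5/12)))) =9253764/7 = 1321966.29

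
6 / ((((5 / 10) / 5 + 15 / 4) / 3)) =360/77 = 4.68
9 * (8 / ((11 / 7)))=504/11 = 45.82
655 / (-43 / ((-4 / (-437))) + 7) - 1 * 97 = -97.14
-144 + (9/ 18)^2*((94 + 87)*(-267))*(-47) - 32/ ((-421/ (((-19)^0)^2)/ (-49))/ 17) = 567634.93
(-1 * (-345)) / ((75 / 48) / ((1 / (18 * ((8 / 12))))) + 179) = 1380/791 = 1.74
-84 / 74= -1.14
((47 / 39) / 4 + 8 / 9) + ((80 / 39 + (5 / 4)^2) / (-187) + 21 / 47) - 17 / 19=20544473/28418832 = 0.72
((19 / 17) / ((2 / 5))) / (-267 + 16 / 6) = -285/26962 = -0.01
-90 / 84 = -15/14 = -1.07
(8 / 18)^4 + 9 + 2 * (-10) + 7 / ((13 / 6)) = -659333/85293 = -7.73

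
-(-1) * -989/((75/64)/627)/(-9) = 13228864/225 = 58794.95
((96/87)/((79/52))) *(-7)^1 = -5.08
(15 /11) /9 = 5/33 = 0.15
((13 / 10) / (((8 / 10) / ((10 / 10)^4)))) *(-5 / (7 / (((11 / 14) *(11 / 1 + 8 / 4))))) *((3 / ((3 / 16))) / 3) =-9295/147 = -63.23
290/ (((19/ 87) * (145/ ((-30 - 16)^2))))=368184/19 = 19378.11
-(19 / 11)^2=-361/121 = -2.98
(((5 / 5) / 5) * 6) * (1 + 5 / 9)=28/15 = 1.87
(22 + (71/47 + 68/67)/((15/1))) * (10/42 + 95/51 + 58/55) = 93615516/1338325 = 69.95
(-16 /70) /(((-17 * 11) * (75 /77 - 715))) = -2/1168325 = 0.00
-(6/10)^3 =-0.22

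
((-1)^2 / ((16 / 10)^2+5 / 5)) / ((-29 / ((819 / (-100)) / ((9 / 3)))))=273/10324 = 0.03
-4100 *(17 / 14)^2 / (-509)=11.88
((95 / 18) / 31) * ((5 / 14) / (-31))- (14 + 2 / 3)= -3552331/242172 = -14.67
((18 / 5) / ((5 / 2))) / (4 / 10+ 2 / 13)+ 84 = 433/5 = 86.60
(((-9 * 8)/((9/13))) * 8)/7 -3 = -853/7 = -121.86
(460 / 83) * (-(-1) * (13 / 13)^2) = 460/83 = 5.54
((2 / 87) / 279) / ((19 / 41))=82/461187 = 0.00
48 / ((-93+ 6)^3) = -16/219501 = 0.00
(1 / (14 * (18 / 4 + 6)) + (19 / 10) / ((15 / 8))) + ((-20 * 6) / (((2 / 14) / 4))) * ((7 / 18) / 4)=-325.65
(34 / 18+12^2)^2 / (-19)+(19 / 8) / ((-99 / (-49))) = -151550071/135432 = -1119.01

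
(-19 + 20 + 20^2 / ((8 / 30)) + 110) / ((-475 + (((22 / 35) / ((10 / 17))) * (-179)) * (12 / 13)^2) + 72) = -47645325/16738837 = -2.85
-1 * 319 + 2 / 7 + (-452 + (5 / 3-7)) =-16297/21 = -776.05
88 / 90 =44/45 = 0.98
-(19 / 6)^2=-361/36 = -10.03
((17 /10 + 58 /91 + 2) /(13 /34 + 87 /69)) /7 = 1543277/4092725 = 0.38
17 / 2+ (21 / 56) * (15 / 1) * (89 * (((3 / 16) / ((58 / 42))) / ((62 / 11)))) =20.56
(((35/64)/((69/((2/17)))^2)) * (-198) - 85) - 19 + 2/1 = -124751281/1223048 = -102.00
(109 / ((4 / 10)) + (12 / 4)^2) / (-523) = -563/1046 = -0.54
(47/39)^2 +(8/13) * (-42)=-37103/1521 = -24.39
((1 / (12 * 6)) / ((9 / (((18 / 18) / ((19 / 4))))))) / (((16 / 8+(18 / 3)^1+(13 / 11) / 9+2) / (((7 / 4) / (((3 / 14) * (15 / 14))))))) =3773/15436170 = 0.00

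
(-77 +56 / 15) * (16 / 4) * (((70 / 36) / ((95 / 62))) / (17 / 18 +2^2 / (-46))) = -43880872/101175 = -433.71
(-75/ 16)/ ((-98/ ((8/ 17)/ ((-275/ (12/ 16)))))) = -9/146608 = 0.00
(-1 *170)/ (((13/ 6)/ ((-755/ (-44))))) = -192525/143 = -1346.33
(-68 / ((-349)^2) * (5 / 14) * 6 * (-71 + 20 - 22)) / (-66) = -12410/9378677 = 0.00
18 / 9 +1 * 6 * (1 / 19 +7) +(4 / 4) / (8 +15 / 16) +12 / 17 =2084674/46189 = 45.13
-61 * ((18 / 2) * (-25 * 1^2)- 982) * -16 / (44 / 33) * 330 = -291562920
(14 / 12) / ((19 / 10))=35/57 = 0.61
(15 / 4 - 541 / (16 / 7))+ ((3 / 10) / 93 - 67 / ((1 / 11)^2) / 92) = -18312911/57040 = -321.05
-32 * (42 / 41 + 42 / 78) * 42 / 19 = -1119552/10127 = -110.55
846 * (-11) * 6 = -55836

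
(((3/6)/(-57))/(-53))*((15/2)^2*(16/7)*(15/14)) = 1125/49343 = 0.02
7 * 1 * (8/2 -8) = -28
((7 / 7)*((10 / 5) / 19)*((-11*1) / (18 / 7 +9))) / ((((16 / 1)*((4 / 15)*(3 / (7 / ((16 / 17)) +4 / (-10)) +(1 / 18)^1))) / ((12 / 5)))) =-43351/371108 = -0.12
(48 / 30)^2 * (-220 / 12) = -704/15 = -46.93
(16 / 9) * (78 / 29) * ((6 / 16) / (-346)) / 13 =-2/5017 = 0.00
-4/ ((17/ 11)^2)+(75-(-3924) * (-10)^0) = 1155227/289 = 3997.33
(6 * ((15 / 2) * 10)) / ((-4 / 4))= -450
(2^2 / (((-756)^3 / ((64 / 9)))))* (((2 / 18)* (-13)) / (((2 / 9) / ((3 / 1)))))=26/20253807 = 0.00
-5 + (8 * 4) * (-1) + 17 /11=-390/11 = -35.45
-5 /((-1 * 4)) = 1.25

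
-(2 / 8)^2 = -1/16 = -0.06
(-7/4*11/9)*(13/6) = -1001/216 = -4.63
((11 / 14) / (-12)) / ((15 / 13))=-143/2520 = -0.06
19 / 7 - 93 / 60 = 163/140 = 1.16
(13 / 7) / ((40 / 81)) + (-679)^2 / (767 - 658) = 4233.49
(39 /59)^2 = 1521/3481 = 0.44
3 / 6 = 1/2 = 0.50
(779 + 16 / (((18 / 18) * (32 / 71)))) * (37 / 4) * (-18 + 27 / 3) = -542457/8 = -67807.12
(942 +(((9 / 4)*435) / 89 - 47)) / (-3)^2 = 322535/3204 = 100.67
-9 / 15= -3/5 = -0.60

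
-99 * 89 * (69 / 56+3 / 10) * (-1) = 3779919/280 = 13499.71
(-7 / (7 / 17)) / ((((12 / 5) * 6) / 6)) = -85/12 = -7.08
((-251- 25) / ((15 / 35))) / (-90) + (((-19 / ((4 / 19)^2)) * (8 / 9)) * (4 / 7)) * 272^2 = -16109715.26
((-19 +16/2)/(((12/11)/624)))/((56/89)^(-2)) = -2491.06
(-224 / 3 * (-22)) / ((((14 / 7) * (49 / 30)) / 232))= 816640/7 = 116662.86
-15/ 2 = -7.50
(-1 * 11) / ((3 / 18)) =-66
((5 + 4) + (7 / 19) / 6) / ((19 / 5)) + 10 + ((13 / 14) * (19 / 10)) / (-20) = 37287499/3032400 = 12.30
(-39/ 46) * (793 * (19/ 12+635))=-78750451/184 = -427991.58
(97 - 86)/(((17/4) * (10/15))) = 66/17 = 3.88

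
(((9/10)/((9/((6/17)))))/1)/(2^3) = 3/680 = 0.00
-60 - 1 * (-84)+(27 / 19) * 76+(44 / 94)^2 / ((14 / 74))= 2059024/15463 = 133.16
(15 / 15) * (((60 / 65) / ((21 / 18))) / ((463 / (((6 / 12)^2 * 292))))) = 5256/42133 = 0.12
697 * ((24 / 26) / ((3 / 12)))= 33456/13 = 2573.54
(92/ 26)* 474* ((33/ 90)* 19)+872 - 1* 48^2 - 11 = 665711/65 = 10241.71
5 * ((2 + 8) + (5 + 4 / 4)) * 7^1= 560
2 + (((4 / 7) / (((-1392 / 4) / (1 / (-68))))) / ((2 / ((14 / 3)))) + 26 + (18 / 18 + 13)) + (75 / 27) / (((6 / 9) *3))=85563/1972 = 43.39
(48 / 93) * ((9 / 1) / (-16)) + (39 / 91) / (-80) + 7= 116387/17360 = 6.70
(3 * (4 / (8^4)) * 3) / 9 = 1/1024 = 0.00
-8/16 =-1/2 = -0.50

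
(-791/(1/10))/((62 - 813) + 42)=7910/709 = 11.16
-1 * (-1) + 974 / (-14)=-480/7 = -68.57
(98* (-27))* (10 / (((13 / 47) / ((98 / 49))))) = -2487240/13 = -191326.15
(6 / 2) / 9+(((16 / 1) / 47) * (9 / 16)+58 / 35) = 10768/4935 = 2.18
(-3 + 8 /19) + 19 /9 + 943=161173/171 = 942.53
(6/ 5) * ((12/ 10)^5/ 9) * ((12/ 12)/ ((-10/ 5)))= -2592/15625 = -0.17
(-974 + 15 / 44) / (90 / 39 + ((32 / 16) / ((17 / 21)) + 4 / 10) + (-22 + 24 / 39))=47339305/787952 = 60.08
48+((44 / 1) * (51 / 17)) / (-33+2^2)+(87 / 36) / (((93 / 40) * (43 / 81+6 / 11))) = 44.41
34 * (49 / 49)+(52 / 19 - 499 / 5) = -5991/95 = -63.06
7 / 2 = 3.50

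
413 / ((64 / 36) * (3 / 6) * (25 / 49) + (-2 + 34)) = 182133/14312 = 12.73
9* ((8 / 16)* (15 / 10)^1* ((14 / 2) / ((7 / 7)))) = 189/4 = 47.25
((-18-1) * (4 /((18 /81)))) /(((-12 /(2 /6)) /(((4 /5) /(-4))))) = -19/10 = -1.90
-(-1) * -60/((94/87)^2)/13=-113535/28717 = -3.95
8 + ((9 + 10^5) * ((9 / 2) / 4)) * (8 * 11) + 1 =9900900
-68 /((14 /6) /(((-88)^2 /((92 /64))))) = -25276416/161 = -156996.37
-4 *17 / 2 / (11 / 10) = -340/11 = -30.91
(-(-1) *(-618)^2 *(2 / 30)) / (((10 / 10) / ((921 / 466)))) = 58625334/1165 = 50322.18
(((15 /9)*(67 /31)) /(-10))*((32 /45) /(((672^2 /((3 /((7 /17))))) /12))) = -1139/22967280 = 0.00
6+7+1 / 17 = 222/17 = 13.06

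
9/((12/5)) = 15/4 = 3.75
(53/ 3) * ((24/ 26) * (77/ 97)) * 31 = 401.30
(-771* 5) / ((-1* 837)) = 1285/279 = 4.61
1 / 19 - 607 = -11532/19 = -606.95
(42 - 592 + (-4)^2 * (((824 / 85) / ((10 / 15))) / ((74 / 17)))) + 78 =-77432/185 = -418.55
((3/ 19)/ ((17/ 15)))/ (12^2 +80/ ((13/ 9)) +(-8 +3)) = 585/816221 = 0.00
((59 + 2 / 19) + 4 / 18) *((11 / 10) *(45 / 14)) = 111595/532 = 209.77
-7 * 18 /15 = -42/5 = -8.40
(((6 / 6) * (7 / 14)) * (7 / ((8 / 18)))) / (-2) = -63/16 = -3.94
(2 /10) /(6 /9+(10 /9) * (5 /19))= 171/820 = 0.21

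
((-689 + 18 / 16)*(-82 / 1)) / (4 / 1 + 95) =569.76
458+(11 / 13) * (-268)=3006/13 = 231.23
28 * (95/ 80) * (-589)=-78337/4 = -19584.25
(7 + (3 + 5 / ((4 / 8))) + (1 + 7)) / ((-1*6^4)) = -7/324 = -0.02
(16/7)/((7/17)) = 272/49 = 5.55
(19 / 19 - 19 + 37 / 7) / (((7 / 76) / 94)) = -635816/49 = -12975.84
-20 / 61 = -0.33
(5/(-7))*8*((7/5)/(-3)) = 8/3 = 2.67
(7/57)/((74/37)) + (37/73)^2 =193369/607506 = 0.32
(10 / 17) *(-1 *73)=-730/17 = -42.94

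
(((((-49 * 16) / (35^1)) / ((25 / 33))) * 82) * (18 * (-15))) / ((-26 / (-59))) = 482793696/325 = 1485519.06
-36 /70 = -18/35 = -0.51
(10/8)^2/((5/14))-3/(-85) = 2999/680 = 4.41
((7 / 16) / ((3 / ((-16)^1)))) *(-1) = 7/3 = 2.33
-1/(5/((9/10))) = -9/50 = -0.18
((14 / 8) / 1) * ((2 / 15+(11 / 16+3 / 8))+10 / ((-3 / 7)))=-12397/320 = -38.74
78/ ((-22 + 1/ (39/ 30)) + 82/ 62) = -31434/8023 = -3.92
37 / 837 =0.04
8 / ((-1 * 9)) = -8/9 = -0.89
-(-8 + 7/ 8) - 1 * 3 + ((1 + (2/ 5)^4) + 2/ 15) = 79259/15000 = 5.28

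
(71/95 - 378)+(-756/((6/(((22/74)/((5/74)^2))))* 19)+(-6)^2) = -367223/475 = -773.10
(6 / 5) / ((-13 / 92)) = -552/65 = -8.49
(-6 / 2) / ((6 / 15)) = -15/2 = -7.50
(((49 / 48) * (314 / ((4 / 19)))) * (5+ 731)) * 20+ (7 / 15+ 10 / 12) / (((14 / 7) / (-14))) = 672367927/30 = 22412264.23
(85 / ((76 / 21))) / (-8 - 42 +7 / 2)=-0.51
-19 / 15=-1.27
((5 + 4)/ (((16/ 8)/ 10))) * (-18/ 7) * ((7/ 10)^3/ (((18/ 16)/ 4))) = -3528/25 = -141.12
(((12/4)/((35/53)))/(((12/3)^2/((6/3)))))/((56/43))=6837/15680 = 0.44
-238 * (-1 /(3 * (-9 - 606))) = -238/1845 = -0.13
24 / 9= 8/3 = 2.67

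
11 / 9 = 1.22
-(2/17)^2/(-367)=4/106063 = 0.00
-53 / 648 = -0.08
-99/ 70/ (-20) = 99/1400 = 0.07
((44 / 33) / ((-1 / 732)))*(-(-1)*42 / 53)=-40992/53 = -773.43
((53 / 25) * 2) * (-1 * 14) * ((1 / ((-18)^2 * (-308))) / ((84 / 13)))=689/7484400 = 0.00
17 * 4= 68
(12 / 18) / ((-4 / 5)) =-5/6 = -0.83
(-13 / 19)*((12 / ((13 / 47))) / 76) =-141/361 = -0.39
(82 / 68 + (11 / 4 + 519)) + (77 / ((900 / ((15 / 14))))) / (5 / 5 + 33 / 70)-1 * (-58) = 6104177/10506 = 581.02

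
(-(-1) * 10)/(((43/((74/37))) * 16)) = 5/172 = 0.03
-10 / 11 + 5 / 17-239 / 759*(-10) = 32695/12903 = 2.53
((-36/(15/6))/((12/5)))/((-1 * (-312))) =-1/52 = -0.02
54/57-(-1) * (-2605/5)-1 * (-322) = -3763/19 = -198.05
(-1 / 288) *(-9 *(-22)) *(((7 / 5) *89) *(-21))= 143913/80 = 1798.91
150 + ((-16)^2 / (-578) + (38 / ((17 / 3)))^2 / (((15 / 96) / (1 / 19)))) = 237998/1445 = 164.70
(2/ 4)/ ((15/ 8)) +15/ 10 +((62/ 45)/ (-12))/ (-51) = 12179/6885 = 1.77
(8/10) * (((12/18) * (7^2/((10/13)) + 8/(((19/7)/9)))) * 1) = 68572/1425 = 48.12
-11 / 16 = -0.69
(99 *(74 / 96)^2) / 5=15059/1280 = 11.76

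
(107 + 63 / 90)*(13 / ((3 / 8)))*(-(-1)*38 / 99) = 709384/495 = 1433.10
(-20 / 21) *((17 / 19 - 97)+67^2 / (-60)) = 194851/1197 = 162.78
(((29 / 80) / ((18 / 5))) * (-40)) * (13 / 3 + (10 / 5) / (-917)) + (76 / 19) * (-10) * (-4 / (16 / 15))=132.56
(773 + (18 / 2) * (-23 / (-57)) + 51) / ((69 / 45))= 235875/437 = 539.76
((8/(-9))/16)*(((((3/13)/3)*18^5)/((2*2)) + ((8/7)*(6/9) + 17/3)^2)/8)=-2574837/10192 = -252.63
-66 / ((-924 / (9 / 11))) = 9/154 = 0.06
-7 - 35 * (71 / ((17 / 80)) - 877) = 18993.88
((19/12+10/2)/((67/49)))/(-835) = -3871/671340 = -0.01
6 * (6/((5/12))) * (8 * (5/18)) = 192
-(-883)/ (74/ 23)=20309/74 = 274.45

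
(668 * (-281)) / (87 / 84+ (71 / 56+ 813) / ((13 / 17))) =-136651424/775937 = -176.11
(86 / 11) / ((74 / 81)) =3483/407 = 8.56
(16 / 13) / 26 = 8/169 = 0.05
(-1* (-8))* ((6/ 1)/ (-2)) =-24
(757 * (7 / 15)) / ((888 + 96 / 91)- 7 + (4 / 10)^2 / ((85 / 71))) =204938825/511779657 = 0.40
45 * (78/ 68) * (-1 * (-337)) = 591435/34 = 17395.15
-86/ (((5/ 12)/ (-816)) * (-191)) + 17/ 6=-878.96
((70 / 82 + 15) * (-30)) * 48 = -936000/41 = -22829.27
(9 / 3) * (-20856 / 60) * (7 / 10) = -18249/25 = -729.96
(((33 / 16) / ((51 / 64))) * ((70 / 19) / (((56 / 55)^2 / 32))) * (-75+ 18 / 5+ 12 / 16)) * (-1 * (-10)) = -470175750/2261 = -207950.35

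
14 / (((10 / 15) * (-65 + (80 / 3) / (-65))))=-819/2551 = -0.32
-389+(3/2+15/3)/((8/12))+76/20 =-7509/20 = -375.45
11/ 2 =5.50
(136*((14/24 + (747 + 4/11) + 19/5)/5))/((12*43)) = 8434601/212850 = 39.63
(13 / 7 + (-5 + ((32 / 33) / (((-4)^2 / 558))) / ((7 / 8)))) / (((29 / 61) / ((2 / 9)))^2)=40692856/5245317 = 7.76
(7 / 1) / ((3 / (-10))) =-70/3 = -23.33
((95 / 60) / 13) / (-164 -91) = -19/39780 = 0.00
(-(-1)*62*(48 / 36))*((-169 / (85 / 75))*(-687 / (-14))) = -71983860/119 = -604906.39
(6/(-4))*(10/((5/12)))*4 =-144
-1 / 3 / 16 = -1/48 = -0.02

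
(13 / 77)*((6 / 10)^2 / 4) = 117/7700 = 0.02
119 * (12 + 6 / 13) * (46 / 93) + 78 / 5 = 1509414/2015 = 749.09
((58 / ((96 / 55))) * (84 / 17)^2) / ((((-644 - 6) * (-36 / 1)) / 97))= 1516207/450840 = 3.36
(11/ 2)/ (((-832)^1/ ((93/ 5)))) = -1023/8320 = -0.12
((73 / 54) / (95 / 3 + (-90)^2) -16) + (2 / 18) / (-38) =-66756224/4171545 = -16.00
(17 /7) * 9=153/7 = 21.86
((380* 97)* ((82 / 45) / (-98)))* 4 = -1209008/441 = -2741.51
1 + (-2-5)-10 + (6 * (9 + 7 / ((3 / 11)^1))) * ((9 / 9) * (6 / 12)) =88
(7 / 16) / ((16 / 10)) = 35/128 = 0.27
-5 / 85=-1/17 = -0.06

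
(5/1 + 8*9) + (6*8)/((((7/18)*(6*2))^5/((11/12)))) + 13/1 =12103713/134456 = 90.02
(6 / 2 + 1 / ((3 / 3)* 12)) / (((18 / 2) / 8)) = 74/27 = 2.74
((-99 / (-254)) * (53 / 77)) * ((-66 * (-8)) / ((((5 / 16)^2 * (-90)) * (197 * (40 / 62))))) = -13880064/109458125 = -0.13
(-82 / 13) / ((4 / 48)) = -984/13 = -75.69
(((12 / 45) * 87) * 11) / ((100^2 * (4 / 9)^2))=25839/200000 = 0.13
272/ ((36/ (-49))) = -370.22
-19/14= -1.36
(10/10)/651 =1/651 = 0.00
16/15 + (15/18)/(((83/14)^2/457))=409958/34445 = 11.90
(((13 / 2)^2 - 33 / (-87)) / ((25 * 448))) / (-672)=-989/174612480 = 0.00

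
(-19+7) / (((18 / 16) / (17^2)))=-9248/3 = -3082.67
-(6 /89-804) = 71550/89 = 803.93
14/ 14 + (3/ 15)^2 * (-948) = -923/25 = -36.92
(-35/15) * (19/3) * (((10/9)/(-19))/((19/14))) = 980/1539 = 0.64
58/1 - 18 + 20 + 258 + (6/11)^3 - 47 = 360917/1331 = 271.16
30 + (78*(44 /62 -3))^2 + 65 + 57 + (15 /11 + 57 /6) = 678171031/21142 = 32076.96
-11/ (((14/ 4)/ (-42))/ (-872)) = -115104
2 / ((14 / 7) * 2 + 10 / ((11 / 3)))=11/37 = 0.30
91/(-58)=-91/58 = -1.57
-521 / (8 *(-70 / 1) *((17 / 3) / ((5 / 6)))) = 521/3808 = 0.14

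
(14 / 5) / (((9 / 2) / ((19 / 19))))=28/45 = 0.62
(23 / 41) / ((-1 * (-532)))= 23/21812 = 0.00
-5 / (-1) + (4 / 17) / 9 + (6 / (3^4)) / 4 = 4631/918 = 5.04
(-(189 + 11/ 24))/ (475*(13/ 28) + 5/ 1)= -31829/37890 = -0.84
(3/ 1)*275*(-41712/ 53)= -34412400/53 = -649290.57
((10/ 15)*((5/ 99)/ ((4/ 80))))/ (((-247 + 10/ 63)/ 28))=-39200/513183 = -0.08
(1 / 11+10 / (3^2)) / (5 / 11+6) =119/639 = 0.19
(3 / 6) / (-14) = -1/28 = -0.04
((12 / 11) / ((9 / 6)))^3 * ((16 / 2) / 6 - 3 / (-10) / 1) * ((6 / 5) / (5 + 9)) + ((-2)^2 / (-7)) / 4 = -20731/232925 = -0.09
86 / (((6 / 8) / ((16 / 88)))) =688/33 = 20.85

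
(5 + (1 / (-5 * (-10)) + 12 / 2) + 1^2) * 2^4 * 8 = 38464/25 = 1538.56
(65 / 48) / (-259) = -65/12432 = -0.01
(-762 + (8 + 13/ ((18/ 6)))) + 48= -2105/3 = -701.67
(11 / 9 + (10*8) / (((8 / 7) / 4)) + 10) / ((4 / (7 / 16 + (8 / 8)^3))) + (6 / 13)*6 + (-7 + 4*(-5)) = 602239/7488 = 80.43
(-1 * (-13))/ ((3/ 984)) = 4264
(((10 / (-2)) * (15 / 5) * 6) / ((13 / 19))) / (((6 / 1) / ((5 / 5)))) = -21.92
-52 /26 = -2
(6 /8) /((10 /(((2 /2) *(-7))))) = -21/40 = -0.52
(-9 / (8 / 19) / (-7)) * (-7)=-171/8 = -21.38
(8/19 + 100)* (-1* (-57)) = 5724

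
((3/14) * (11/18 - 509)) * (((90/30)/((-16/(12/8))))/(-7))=-27453/6272 = -4.38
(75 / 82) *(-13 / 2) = -5.95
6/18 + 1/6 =0.50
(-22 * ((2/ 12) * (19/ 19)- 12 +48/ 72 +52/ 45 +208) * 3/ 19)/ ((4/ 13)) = -2548117/1140 = -2235.19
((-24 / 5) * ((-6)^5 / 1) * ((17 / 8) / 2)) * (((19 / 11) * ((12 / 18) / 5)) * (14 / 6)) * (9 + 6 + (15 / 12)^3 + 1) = 210429009/550 = 382598.20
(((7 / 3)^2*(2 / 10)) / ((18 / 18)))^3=117649/91125 = 1.29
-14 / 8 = -7/4 = -1.75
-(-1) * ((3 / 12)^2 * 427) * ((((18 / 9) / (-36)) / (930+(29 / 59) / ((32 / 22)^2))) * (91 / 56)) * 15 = -1637545/42150687 = -0.04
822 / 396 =137/66 = 2.08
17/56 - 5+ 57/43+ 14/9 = -39341/21672 = -1.82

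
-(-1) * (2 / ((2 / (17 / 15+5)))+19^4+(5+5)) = 130337.13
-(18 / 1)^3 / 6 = -972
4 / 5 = 0.80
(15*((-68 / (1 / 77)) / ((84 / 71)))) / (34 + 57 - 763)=66385/672 = 98.79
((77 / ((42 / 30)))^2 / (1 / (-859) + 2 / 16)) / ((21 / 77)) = 228665800/2553 = 89567.49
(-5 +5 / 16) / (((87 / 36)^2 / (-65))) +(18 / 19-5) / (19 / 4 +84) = 295677847/5672545 = 52.12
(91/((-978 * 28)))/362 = -13/1416144 = 0.00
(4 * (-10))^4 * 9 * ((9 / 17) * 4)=829440000/17 = 48790588.24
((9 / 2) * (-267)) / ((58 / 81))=-194643/116 = -1677.96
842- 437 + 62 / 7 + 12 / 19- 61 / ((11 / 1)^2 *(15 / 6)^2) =166726723/402325 = 414.41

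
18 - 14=4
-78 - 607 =-685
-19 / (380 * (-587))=1/11740 = 0.00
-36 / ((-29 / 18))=648/29 = 22.34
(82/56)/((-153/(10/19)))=-205/40698 = -0.01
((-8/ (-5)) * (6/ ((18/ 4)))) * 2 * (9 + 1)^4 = 128000/3 = 42666.67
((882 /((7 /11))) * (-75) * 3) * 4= -1247400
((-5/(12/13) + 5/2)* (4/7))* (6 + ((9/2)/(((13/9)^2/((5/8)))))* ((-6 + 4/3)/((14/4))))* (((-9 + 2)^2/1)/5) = -46403/676 = -68.64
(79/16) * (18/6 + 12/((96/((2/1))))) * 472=60593/8 = 7574.12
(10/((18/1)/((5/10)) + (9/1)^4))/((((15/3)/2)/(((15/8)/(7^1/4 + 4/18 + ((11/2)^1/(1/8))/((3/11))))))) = 30/4309307 = 0.00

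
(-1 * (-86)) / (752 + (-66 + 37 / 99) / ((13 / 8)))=55341/457924 = 0.12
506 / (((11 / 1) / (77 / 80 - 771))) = -1416869/40 = -35421.72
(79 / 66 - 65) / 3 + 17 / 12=-7861/396 = -19.85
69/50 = 1.38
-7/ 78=-0.09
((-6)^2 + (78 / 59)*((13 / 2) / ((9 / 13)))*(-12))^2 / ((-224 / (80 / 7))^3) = -289000/170569 = -1.69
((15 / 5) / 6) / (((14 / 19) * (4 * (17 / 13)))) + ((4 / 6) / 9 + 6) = 318925/51408 = 6.20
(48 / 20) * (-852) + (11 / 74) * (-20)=-378838/185 = -2047.77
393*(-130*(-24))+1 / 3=3678481/3 = 1226160.33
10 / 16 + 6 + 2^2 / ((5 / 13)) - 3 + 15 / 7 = 4527/280 = 16.17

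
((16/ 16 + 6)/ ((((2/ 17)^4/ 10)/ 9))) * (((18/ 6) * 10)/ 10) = 78927345/8 = 9865918.12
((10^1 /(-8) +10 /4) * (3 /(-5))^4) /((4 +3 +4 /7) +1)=189/10000 = 0.02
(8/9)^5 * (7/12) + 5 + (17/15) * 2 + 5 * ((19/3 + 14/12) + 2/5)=83419187/1771470 = 47.09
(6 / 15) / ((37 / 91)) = 182/185 = 0.98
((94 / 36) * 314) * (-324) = -265644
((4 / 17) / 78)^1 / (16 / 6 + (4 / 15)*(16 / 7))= 35/38012 = 0.00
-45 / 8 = -5.62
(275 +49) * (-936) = -303264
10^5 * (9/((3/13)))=3900000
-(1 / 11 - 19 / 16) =193/176 = 1.10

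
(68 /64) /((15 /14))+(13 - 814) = -96001/120 = -800.01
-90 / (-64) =45/32 = 1.41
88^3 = 681472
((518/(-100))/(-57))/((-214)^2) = 259/130518600 = 0.00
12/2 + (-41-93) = -128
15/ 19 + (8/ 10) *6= 531/95 = 5.59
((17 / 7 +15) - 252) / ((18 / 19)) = -15599/63 = -247.60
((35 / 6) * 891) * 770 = 4002075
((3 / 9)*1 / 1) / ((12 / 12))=1/3 = 0.33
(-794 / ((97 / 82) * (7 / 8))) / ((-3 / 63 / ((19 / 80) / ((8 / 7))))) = 6494523/1940 = 3347.69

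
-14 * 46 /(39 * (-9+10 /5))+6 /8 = 485/156 = 3.11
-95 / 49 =-1.94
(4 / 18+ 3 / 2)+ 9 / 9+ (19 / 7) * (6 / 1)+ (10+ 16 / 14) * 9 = 15031/126 = 119.29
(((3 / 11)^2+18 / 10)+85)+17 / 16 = 851229/9680 = 87.94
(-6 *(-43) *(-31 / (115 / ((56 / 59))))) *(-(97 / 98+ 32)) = 103430136/47495 = 2177.71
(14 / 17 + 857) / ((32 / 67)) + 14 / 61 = 59608337/33184 = 1796.30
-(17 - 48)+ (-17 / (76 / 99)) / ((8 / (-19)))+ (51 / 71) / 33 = 2089719/24992 = 83.62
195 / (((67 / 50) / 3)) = 29250/67 = 436.57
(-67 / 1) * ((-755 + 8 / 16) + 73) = 45660.50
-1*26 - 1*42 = -68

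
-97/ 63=-1.54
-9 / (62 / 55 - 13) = 495/653 = 0.76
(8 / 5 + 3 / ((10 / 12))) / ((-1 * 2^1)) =-13/5 = -2.60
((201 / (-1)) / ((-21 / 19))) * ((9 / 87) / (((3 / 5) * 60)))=1273/2436 = 0.52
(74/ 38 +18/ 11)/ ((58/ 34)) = 12733/6061 = 2.10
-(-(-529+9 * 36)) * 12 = -2460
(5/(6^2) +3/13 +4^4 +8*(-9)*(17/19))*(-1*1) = -1706807/8892 = -191.95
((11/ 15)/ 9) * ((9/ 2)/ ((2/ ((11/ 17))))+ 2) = 517/1836 = 0.28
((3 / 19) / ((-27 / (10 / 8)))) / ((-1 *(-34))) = -5/23256 = 0.00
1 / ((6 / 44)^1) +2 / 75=184/25 = 7.36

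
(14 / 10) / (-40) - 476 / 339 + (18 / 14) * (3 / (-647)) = -443738717/307066200 = -1.45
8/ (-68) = -2/17 = -0.12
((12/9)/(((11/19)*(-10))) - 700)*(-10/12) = 57769/99 = 583.53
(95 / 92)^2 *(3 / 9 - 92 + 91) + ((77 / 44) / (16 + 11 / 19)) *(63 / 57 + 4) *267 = 9088589/63480 = 143.17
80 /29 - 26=-674/29 = -23.24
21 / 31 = 0.68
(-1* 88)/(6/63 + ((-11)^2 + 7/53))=-4452/6133 = -0.73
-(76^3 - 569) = -438407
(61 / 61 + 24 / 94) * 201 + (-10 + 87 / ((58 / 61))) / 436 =10348709/40984 = 252.51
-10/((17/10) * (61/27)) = -2700/1037 = -2.60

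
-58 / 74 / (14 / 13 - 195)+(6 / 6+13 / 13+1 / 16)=3084173/1492432 = 2.07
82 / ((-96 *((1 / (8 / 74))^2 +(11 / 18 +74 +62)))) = -123/31993 = 0.00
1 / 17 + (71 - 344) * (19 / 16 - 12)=802909/272 = 2951.87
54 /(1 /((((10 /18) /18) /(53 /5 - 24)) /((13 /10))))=-250/2613 = -0.10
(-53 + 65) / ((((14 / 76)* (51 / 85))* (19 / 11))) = 440/7 = 62.86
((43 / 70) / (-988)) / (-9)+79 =49172803/622440 = 79.00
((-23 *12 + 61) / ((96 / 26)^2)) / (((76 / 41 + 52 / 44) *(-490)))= 3277417/309109248 = 0.01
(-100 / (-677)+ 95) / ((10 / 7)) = 90181/1354 = 66.60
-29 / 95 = -0.31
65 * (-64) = -4160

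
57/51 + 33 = 580/17 = 34.12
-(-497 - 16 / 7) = 3495/7 = 499.29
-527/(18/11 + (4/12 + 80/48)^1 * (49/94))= -196.72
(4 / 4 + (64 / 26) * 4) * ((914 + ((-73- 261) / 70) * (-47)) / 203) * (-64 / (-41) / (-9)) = -119835712/11360895 = -10.55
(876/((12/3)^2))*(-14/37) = -1533/74 = -20.72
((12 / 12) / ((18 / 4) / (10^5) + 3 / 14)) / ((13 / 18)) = 8400000/1300273 = 6.46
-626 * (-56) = 35056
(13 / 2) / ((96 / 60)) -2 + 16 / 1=289/16 = 18.06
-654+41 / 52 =-33967/52 = -653.21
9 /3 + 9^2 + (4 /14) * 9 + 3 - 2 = 613/7 = 87.57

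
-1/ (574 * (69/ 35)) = -5/5658 = 0.00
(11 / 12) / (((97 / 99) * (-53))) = -0.02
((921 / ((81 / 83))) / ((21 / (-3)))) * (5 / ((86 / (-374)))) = 2931.55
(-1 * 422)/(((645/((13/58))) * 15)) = -2743/280575 = -0.01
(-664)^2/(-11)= -440896/11 = -40081.45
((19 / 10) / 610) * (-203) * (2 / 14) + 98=597249/6100 = 97.91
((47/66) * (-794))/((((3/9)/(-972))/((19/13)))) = 344594412/143 = 2409751.13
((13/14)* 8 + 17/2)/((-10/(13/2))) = -2899/280 = -10.35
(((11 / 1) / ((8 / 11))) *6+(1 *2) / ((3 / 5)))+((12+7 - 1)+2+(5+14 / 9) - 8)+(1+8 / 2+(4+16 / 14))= 122.78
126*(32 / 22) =2016/11 = 183.27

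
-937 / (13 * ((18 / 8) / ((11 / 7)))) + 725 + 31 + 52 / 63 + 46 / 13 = 581510/819 = 710.02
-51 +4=-47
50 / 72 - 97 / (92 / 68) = -58789/828 = -71.00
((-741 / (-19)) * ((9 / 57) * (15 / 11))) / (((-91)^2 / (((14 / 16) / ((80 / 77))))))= 27/31616 = 0.00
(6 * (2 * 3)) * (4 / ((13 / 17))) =188.31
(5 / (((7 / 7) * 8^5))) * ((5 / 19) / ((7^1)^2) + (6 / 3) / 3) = 9385/91521024 = 0.00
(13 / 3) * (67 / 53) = 871/159 = 5.48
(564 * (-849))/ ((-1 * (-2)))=-239418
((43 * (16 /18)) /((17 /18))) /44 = 172/187 = 0.92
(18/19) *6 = 5.68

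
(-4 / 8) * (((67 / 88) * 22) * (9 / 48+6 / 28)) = -3015/896 = -3.36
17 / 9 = 1.89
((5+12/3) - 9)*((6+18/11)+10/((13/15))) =0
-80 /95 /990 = -8/9405 = 0.00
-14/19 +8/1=138/19 = 7.26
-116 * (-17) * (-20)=-39440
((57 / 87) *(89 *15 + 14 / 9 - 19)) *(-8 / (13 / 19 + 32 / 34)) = -83168624/19575 = -4248.72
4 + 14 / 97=402/97 = 4.14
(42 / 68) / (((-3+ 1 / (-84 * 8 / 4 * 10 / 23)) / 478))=-8431920/86071 = -97.96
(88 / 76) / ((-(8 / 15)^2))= -2475/608 = -4.07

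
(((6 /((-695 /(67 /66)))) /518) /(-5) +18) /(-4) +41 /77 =-314237367/79202200 = -3.97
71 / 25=2.84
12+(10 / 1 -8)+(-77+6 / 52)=-1635/26 = -62.88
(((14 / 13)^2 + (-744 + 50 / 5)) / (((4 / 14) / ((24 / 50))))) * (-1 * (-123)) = -25592364/169 = -151434.11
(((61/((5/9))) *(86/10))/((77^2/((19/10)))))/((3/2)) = 149511/741125 = 0.20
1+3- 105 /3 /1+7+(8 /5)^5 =-42232/3125 = -13.51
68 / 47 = 1.45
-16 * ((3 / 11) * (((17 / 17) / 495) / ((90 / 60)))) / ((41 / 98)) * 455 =-285376/44649 = -6.39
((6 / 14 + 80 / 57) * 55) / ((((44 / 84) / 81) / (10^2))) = 29605500/19 = 1558184.21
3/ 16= 0.19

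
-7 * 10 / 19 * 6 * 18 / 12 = -630/19 = -33.16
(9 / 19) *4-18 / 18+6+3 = 188/19 = 9.89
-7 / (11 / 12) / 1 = -84/11 = -7.64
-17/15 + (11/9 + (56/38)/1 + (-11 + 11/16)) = -119699/13680 = -8.75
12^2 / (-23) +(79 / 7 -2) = 487/161 = 3.02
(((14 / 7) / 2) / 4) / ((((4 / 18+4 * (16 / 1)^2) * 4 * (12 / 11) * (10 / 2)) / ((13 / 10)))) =39/2681600 = 0.00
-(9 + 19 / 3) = -46/3 = -15.33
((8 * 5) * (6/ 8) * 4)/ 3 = 40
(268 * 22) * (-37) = -218152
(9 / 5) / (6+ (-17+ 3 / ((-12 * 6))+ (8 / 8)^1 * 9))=-216/245 = -0.88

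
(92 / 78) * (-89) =-104.97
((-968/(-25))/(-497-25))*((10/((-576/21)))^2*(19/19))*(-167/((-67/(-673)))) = 666366239/40290048 = 16.54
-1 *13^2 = -169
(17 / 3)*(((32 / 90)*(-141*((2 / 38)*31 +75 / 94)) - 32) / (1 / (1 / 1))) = -745144/855 = -871.51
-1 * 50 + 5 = -45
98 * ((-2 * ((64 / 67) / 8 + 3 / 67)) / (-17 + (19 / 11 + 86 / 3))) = -35574/14807 = -2.40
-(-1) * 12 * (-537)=-6444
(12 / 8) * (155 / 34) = 465/68 = 6.84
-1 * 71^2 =-5041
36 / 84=3/7 = 0.43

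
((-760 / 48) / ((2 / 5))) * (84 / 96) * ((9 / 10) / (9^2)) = -665/1728 = -0.38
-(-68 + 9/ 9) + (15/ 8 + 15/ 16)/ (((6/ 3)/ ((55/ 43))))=94667/1376 = 68.80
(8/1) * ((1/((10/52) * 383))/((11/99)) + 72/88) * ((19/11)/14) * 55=1505484/29491 = 51.05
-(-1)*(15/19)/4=15/76 = 0.20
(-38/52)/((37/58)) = -551/481 = -1.15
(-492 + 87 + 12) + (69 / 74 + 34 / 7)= -200575/518 = -387.21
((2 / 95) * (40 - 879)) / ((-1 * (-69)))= -0.26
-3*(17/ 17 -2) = 3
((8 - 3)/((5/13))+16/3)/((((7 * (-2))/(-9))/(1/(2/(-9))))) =-1485/28 = -53.04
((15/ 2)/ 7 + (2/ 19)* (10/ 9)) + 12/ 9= 6037/2394 = 2.52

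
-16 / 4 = -4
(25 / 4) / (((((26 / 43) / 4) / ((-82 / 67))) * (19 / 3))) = -132225/16549 = -7.99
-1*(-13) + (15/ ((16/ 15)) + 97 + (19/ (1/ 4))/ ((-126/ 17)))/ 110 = 308611/22176 = 13.92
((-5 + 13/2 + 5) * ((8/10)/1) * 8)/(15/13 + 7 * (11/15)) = 4056/613 = 6.62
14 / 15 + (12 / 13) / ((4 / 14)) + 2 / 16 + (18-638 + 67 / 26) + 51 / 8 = -118318/195 = -606.76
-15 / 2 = -7.50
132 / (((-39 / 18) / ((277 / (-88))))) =2493/13 = 191.77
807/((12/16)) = 1076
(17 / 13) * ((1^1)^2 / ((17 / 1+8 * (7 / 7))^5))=17/126953125 = 0.00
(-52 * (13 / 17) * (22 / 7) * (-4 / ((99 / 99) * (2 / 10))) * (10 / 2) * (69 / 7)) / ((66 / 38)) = 59082400/833 = 70927.25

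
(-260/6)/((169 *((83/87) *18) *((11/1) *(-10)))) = 29/213642 = 0.00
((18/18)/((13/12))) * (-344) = -4128/13 = -317.54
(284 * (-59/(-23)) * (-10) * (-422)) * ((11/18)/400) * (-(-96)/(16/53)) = 515301457/345 = 1493627.41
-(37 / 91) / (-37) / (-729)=-1/66339 = 0.00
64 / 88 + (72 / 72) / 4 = 43/44 = 0.98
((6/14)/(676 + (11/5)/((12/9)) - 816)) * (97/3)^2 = -188180/58107 = -3.24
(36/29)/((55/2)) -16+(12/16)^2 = -392813/25520 = -15.39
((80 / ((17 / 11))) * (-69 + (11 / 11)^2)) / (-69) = 3520/69 = 51.01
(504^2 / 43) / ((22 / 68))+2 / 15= 129549106/7095 = 18259.21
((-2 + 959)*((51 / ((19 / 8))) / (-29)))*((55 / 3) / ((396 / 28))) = -52360/57 = -918.60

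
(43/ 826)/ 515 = 43/425390 = 0.00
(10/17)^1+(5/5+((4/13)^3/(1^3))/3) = 1.60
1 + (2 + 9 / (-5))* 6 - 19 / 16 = 81/80 = 1.01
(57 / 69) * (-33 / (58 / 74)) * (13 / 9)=-100529/2001 = -50.24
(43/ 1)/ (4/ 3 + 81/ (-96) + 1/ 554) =1143456/13067 = 87.51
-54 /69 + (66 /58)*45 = 33633/667 = 50.42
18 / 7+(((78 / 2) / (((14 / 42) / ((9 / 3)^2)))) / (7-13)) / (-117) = 57/14 = 4.07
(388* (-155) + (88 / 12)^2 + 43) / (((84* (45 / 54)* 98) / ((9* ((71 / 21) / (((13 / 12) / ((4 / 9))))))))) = -153470476/1404585 = -109.26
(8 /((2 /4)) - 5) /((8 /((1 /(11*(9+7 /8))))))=1/79 = 0.01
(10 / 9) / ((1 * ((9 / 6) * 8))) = 5/54 = 0.09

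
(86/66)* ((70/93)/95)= 602/58311 = 0.01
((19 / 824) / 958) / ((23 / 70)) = 665/9078008 = 0.00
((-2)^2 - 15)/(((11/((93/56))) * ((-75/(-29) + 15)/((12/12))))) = -899/9520 = -0.09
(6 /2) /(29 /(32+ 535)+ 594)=1701/336827 = 0.01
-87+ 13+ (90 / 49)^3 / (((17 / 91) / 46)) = 414798794/285719 = 1451.77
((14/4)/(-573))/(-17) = 7/19482 = 0.00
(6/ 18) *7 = 7/3 = 2.33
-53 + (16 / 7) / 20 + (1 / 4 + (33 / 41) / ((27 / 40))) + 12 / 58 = -76759309/1498140 = -51.24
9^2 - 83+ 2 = 0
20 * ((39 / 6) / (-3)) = -130/3 = -43.33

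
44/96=11/24 = 0.46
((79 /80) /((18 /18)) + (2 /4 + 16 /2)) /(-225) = -253/6000 = -0.04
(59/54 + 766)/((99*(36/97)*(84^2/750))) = 502253875/226328256 = 2.22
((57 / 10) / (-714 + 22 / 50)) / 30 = -19/71356 = 0.00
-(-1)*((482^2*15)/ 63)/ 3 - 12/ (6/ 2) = 1161368/63 = 18434.41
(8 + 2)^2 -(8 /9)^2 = 8036/81 = 99.21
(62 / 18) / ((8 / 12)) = 31/6 = 5.17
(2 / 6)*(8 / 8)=1/3 = 0.33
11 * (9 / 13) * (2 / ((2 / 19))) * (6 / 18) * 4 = 2508/13 = 192.92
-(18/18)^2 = -1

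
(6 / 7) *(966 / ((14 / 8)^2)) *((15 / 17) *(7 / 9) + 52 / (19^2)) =67507392/300713 = 224.49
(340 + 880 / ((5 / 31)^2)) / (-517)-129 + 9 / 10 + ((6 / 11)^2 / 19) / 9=-209823461/1080530 = -194.19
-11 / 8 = -1.38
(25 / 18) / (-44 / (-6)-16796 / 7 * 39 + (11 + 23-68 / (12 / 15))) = -175/11796294 = 0.00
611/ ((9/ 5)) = 3055/9 = 339.44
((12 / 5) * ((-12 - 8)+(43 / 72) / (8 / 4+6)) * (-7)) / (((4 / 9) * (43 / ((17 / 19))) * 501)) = 1365763/43660480 = 0.03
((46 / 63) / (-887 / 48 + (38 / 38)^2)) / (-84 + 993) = -736/16015671 = 0.00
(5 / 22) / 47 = 5/1034 = 0.00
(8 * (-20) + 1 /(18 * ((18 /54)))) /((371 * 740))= -137/235320 = 0.00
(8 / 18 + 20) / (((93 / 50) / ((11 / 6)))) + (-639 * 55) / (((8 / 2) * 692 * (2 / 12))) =-194716885/3475224 = -56.03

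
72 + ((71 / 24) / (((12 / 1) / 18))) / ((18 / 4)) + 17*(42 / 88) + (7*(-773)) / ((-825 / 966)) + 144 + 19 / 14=909527293/138600 = 6562.25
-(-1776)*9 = 15984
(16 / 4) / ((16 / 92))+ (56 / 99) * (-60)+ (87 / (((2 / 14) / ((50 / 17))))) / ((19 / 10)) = 9931897/10659 = 931.79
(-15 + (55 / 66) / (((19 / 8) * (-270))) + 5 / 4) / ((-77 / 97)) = 8211341/474012 = 17.32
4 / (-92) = -0.04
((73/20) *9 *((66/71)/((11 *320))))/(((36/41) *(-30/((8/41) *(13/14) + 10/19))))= -140817/604352000 = 0.00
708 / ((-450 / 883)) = -104194/75 = -1389.25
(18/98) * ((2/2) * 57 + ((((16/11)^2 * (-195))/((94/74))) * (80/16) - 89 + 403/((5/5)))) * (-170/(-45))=-869.37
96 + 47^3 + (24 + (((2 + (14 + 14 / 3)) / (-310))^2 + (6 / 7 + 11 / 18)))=327425089/3150 = 103944.47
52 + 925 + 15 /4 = 3923/4 = 980.75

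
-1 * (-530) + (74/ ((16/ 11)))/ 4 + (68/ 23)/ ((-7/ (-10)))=2817847/5152 = 546.94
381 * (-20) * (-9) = 68580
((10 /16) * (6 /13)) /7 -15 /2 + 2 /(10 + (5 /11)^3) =-35507057/4890340 = -7.26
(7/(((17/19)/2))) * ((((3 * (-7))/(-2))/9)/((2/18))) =2793/17 = 164.29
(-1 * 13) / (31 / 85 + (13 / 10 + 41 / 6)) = -3315/2167 = -1.53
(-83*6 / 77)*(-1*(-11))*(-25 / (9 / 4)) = 16600/21 = 790.48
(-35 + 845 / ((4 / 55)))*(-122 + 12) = -2548425/2 = -1274212.50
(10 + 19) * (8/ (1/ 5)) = 1160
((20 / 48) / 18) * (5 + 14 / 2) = 5/18 = 0.28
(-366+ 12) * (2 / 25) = -708/25 = -28.32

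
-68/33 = -2.06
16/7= 2.29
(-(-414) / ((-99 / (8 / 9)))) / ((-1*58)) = 184/2871 = 0.06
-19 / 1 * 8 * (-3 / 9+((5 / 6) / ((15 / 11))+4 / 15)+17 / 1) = -120004/45 = -2666.76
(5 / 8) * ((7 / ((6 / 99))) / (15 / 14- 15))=-539/104 = -5.18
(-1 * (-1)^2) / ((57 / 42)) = -14/19 = -0.74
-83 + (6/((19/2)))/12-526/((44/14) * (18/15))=-278911/1254 = -222.42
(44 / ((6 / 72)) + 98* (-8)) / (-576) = 4/9 = 0.44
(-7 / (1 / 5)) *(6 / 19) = -210/19 = -11.05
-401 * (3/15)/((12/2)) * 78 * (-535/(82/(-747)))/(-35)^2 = -416669877/100450 = -4148.03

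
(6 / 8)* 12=9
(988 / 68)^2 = 61009/289 = 211.10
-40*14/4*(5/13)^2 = -3500/169 = -20.71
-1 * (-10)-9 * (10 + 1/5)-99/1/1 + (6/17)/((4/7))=-30631/170 = -180.18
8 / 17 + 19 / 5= 363/85 = 4.27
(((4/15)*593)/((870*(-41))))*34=-40324/267525 = -0.15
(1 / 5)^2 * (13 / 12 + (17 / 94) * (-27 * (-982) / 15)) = 904531/70500 = 12.83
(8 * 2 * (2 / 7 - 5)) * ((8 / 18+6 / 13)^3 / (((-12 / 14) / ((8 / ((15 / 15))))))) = 838475264/1601613 = 523.52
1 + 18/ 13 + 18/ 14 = 334/91 = 3.67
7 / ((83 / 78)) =546/83 = 6.58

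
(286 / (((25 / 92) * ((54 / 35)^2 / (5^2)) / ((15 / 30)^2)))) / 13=309925/1458 = 212.57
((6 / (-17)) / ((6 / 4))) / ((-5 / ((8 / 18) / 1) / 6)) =32/255 = 0.13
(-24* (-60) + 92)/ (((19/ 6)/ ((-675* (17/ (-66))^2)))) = -49809150/2299 = -21665.57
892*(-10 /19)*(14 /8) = -15610/19 = -821.58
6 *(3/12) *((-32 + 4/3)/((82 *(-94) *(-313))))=-23/1206302 = 0.00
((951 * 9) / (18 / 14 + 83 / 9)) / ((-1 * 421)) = -539217/278702 = -1.93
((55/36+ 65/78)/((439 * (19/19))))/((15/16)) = 68/11853 = 0.01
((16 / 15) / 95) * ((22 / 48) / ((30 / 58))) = 638/64125 = 0.01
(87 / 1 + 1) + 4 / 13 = 1148/13 = 88.31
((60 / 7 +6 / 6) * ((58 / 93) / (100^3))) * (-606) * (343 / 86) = -9615907/666500000 = -0.01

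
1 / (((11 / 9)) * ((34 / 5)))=0.12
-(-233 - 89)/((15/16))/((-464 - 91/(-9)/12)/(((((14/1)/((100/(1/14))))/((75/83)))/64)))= -40089/312631250 = 0.00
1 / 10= 0.10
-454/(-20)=227/10 = 22.70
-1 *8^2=-64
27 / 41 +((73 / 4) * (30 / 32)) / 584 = 0.69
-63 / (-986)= 63/986 = 0.06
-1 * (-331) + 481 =812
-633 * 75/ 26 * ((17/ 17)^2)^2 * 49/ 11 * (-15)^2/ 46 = -523411875/13156 = -39785.03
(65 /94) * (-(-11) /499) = 715/46906 = 0.02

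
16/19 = 0.84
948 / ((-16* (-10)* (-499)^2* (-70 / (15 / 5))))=-711/697202800 = 0.00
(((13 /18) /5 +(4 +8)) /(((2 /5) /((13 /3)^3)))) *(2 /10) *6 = 2401321/810 = 2964.59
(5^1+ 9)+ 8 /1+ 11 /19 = 429/19 = 22.58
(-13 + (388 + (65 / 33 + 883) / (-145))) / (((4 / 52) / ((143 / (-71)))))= -298313899/30885 = -9658.86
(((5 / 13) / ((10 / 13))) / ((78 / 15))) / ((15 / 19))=19/156 = 0.12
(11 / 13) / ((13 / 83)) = 913/169 = 5.40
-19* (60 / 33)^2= -7600/121 = -62.81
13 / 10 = 1.30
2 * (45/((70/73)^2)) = 47961/490 = 97.88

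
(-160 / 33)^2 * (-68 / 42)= -870400/22869 = -38.06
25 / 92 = 0.27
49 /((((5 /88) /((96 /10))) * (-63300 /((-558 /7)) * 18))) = 76384/131875 = 0.58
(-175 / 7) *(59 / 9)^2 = -87025/81 = -1074.38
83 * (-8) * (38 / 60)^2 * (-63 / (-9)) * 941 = -394732562/225 = -1754366.94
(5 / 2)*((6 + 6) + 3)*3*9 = 2025/2 = 1012.50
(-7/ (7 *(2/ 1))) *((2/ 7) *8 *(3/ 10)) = -12/35 = -0.34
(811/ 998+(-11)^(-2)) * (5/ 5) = 99129/120758 = 0.82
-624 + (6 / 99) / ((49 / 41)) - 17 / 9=-3035941/4851 = -625.84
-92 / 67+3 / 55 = -4859/3685 = -1.32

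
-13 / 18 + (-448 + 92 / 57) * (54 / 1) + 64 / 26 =-107162395/4446 = -24103.10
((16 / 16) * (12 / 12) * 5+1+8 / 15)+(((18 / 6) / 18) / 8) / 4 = 6277/960 = 6.54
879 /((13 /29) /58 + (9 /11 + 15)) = 16263258/292811 = 55.54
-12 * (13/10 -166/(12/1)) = 752/5 = 150.40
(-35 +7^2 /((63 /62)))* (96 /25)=3808/75 = 50.77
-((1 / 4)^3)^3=-1/262144 = 0.00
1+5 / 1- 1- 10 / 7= 25/7 = 3.57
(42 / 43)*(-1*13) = -546/43 = -12.70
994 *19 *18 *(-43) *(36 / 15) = -175413168/5 = -35082633.60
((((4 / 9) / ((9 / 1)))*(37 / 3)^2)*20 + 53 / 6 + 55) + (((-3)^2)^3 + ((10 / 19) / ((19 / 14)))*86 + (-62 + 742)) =871835911/526338 = 1656.42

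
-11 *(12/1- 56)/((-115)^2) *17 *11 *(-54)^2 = 263921328/13225 = 19956.24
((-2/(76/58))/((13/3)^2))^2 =0.01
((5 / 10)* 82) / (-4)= -41/4 = -10.25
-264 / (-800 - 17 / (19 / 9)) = 5016/15353 = 0.33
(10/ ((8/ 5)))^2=625/16 = 39.06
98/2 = 49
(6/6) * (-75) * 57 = -4275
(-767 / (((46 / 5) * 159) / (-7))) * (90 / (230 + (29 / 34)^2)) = 1705100/1190963 = 1.43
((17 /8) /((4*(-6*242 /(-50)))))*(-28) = -2975/5808 = -0.51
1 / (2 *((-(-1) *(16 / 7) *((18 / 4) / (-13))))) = -91/144 = -0.63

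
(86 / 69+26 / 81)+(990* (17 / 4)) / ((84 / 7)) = 5249075/14904 = 352.19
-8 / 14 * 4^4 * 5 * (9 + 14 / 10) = -53248/7 = -7606.86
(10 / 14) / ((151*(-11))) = -5/11627 = 0.00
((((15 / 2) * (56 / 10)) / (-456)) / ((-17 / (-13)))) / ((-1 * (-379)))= -91/489668 = 0.00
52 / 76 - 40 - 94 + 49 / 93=-234638/1767 = -132.79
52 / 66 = 26/33 = 0.79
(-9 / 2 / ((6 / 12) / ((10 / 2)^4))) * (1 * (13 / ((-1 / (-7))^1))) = -511875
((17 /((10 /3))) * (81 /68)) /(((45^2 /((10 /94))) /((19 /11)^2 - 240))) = -86037/1137400 = -0.08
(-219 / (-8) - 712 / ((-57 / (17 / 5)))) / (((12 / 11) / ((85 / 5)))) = 29779189/27360 = 1088.42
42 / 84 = 1/2 = 0.50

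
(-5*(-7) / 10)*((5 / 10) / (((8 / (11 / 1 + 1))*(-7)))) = -3/8 = -0.38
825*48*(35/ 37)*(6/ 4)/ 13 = 2079000/481 = 4322.25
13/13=1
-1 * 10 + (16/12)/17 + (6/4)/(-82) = -83137/8364 = -9.94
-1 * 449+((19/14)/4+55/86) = -1078835/2408 = -448.02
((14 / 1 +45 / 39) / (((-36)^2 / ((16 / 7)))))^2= 38809/54331641 = 0.00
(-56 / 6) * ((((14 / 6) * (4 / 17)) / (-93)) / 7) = 112/14229 = 0.01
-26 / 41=-0.63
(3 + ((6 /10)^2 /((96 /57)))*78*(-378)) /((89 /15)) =-3779523/3560 = -1061.66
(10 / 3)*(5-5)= 0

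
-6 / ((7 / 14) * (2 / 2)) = -12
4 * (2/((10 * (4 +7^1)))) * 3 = 12/55 = 0.22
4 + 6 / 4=5.50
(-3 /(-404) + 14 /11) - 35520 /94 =-78658057/208868 = -376.59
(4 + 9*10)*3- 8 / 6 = 842/3 = 280.67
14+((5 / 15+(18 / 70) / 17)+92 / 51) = 1696/105 = 16.15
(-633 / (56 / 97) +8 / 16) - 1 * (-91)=-56277/56 = -1004.95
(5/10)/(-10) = -1/20 = -0.05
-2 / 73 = -0.03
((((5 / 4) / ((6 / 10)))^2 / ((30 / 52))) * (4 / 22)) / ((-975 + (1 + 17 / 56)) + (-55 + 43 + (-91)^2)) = 22750/121335489 = 0.00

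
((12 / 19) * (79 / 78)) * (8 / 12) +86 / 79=88690/58539 = 1.52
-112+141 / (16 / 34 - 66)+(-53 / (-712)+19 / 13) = -580600751/5155592 = -112.62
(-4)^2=16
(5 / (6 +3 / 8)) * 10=400/51 = 7.84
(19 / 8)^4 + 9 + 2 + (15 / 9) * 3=195857/4096 = 47.82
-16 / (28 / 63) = -36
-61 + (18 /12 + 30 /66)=-1299/22 = -59.05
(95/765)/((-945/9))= -19/16065 = 0.00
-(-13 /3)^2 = -169/9 = -18.78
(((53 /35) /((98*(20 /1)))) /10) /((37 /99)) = 5247/25382000 = 0.00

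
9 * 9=81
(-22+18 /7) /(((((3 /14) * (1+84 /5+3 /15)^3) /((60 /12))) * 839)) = -170/1834893 = 0.00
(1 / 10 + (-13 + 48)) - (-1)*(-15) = 201/10 = 20.10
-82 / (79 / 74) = -76.81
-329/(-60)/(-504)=-47/4320 = -0.01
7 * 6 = 42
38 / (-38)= -1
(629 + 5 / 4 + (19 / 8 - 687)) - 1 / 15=-6533/120 = -54.44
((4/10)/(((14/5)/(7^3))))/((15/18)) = 294/5 = 58.80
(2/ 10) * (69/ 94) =69/470 = 0.15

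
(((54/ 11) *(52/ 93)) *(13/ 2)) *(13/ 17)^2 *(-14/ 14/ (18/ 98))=-5597956/98549 = -56.80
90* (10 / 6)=150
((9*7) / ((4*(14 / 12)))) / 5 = 27/10 = 2.70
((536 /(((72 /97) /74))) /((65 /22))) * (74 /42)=391473764/12285 = 31866.00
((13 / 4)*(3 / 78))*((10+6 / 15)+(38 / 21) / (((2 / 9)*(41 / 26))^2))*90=6654843/23534 = 282.78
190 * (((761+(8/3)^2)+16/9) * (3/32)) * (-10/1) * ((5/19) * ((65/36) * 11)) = -619279375/864 = -716758.54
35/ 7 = 5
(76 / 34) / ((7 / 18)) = 684/119 = 5.75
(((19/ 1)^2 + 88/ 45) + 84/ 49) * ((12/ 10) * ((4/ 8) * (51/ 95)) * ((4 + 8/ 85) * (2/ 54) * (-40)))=-106600288/149625 = -712.45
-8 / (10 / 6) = -24/5 = -4.80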